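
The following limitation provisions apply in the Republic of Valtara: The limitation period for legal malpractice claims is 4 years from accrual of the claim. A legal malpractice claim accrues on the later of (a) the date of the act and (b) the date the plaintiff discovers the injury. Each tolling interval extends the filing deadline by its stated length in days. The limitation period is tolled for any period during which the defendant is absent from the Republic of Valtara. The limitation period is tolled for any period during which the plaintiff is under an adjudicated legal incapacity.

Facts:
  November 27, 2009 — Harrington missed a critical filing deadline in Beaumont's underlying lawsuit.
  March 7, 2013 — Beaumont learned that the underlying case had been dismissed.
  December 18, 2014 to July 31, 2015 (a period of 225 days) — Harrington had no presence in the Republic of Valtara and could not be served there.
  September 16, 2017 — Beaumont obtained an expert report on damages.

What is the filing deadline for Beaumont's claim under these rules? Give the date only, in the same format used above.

October 18, 2017

The claim accrued on March 7, 2013 — the later of the November 27, 2009 act and the March 7, 2013 discovery.
4 years from March 7, 2013 is March 7, 2017.
The defendant's absence from the jurisdiction from December 18, 2014 to July 31, 2015 tolled the period for 225 days, extending the deadline to October 18, 2017.
None of the other events listed affects the running of the period under the stated rules.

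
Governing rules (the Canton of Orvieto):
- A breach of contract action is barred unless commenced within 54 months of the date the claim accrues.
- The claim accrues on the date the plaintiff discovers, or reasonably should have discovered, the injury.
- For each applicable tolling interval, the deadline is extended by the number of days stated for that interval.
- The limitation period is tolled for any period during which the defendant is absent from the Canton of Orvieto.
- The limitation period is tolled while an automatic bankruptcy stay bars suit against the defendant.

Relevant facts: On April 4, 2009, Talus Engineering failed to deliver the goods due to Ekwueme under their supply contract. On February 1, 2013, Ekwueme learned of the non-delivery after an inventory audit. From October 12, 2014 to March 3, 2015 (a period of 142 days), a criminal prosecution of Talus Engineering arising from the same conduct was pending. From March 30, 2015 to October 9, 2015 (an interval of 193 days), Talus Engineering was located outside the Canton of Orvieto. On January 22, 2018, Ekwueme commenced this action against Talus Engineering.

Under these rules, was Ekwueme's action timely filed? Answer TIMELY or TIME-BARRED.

TIMELY

The claim did not accrue until Ekwueme discovered the injury on February 1, 2013; the April 4, 2009 act date does not start the clock under the stated rule.
Adding the 54 months base period to February 1, 2013 gives a deadline of August 1, 2017, before any tolling.
Because the defendant's absence from the jurisdiction ran from March 30, 2015 to October 9, 2015, the deadline is extended by 193 days to February 10, 2018.
Although a criminal prosecution ran from October 12, 2014 to March 3, 2015, the stated rules do not make that a tolling event, so it is disregarded.
Filing on January 22, 2018 beat the February 10, 2018 deadline — the action is timely.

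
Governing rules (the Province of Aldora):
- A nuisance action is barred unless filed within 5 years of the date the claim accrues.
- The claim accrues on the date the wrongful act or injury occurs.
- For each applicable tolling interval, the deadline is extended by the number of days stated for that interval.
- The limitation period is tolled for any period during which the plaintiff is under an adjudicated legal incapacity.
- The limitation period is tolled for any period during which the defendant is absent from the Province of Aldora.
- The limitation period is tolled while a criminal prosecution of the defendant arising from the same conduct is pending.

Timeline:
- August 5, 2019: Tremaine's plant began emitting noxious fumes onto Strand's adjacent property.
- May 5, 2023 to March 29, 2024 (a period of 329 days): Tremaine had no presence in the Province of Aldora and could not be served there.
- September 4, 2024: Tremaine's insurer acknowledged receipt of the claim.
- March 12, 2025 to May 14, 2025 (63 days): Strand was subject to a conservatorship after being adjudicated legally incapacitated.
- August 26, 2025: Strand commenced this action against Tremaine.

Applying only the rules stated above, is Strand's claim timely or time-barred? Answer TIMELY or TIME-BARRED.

The limitation period began to run on August 5, 2019.
Adding the 5 years base period to August 5, 2019 gives a deadline of August 5, 2024, before any tolling.
The defendant's absence from the jurisdiction from May 5, 2023 to March 29, 2024 tolled the period for 329 days, extending the deadline to June 30, 2025.
Because the plaintiff's legal incapacity ran from March 12, 2025 to May 14, 2025, the deadline is extended by 63 days to September 1, 2025.
Nothing else in the chronology tolls or restarts the period.
The August 26, 2025 filing precedes the September 1, 2025 deadline; the claim is timely.

TIMELY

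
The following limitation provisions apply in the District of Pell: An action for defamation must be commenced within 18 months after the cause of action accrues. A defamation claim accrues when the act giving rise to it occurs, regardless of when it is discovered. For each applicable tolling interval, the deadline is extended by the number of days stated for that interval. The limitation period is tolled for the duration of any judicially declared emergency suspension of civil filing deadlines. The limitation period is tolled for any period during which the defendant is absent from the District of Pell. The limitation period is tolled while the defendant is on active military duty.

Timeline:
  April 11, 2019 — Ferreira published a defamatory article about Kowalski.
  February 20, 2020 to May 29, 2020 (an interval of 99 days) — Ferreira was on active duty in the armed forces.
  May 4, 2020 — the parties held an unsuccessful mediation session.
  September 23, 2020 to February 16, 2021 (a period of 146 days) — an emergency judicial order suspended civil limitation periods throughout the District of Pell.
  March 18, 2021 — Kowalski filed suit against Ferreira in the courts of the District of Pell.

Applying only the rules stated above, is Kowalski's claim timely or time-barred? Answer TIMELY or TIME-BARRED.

The claim accrued on April 11, 2019, when the wrongful act occurred.
Adding the 18 months base period to April 11, 2019 gives a deadline of October 11, 2020, before any tolling.
The period was tolled for 99 days by the defendant's active military service (February 20, 2020 to May 29, 2020), pushing the deadline to January 18, 2021.
The emergency suspension of filing deadlines from September 23, 2020 to February 16, 2021 tolled the period for 146 days, extending the deadline to June 13, 2021.
None of the other events listed affects the running of the period under the stated rules.
Kowalski filed on March 18, 2021, before the June 13, 2021 deadline, so the action is timely.

TIMELY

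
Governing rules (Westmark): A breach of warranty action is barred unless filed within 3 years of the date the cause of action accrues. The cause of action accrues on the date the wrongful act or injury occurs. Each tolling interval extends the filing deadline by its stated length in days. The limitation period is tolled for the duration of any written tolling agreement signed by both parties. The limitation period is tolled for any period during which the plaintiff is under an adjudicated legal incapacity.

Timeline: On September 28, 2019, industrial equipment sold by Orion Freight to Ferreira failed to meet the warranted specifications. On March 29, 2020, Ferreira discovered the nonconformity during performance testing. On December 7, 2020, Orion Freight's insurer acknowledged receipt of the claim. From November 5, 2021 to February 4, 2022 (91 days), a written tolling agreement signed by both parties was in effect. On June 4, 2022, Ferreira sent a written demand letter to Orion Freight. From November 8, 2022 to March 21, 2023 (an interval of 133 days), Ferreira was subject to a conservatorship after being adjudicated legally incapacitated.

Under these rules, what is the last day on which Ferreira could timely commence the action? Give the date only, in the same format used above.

May 10, 2023

The claim accrued on September 28, 2019, when the wrongful act occurred; under the stated occurrence rule the March 29, 2020 discovery does not delay accrual.
The untolled deadline — 3 years after September 28, 2019 — is September 28, 2022.
The written tolling agreement from November 5, 2021 to February 4, 2022 tolled the period for 91 days, extending the deadline to December 28, 2022.
The period was tolled for 133 days by the plaintiff's legal incapacity (November 8, 2022 to March 21, 2023), pushing the deadline to May 10, 2023.
The other events in the timeline have no effect on the limitation period under the stated rules.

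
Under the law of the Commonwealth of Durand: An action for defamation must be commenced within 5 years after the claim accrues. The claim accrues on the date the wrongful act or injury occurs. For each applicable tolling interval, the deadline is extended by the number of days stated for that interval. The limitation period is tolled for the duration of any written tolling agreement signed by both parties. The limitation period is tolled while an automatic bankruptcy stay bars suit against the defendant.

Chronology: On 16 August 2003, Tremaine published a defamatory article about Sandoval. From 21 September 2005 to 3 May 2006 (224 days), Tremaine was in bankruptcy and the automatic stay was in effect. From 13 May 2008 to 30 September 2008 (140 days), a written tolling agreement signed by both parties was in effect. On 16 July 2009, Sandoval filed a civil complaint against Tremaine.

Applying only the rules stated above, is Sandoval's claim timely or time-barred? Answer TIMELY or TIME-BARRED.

The claim accrued on 16 August 2003, when the wrongful act occurred.
The untolled deadline — 5 years after 16 August 2003 — is 16 August 2008.
Because the automatic bankruptcy stay ran from 21 September 2005 to 3 May 2006, the deadline is extended by 224 days to 28 March 2009.
The period was tolled for 140 days by the written tolling agreement (13 May 2008 to 30 September 2008), pushing the deadline to 15 August 2009.
Filing on 16 July 2009 beat the 15 August 2009 deadline — the action is timely.

TIMELY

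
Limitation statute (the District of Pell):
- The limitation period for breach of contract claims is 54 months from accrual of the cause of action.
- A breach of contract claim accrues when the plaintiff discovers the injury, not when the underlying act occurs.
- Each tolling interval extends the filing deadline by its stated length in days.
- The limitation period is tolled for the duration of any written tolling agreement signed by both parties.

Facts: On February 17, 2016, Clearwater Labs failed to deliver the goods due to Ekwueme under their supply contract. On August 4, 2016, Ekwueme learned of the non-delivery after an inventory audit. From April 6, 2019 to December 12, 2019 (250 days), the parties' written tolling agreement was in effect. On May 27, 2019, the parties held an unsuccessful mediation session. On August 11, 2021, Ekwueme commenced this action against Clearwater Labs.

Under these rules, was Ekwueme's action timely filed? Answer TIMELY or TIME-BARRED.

TIMELY

Accrual is tied to discovery, so the period began on August 4, 2016 rather than on February 17, 2016 when the act occurred.
Adding the 54 months base period to August 4, 2016 gives a deadline of February 4, 2021, before any tolling.
Because the written tolling agreement ran from April 6, 2019 to December 12, 2019, the deadline is extended by 250 days to October 12, 2021.
The other events in the timeline have no effect on the limitation period under the stated rules.
Ekwueme filed on August 11, 2021, before the October 12, 2021 deadline, so the action is timely.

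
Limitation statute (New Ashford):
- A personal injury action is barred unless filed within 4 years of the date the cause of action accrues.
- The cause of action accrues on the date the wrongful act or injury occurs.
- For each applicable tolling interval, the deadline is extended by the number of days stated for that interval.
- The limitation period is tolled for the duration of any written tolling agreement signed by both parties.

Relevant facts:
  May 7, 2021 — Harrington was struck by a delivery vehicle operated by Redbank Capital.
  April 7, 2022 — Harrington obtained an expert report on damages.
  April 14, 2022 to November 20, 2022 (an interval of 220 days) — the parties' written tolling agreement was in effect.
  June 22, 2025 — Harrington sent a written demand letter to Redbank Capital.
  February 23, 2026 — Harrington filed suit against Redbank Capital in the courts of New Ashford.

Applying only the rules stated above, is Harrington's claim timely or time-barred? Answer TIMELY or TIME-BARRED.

TIME-BARRED

The cause of action accrued on May 7, 2021, the date of the act.
4 years from May 7, 2021 is May 7, 2025.
Because the written tolling agreement ran from April 14, 2022 to November 20, 2022, the deadline is extended by 220 days to December 13, 2025.
Nothing else in the chronology tolls or restarts the period.
Filing on February 23, 2026 missed the December 13, 2025 deadline — the action is time-barred.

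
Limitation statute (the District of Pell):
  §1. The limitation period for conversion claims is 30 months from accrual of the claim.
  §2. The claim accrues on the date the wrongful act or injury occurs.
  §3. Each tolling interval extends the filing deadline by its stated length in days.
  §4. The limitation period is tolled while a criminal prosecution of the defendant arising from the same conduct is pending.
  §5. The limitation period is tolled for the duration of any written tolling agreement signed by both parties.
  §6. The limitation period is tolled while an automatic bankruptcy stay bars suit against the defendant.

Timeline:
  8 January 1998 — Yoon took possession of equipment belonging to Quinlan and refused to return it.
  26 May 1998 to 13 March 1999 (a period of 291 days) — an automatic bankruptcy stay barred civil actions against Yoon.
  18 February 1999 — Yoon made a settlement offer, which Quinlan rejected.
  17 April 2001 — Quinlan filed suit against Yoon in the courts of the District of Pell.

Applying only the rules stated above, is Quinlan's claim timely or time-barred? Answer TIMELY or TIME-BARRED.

TIMELY

The claim accrued on 8 January 1998, when the wrongful act occurred.
The untolled deadline — 30 months after 8 January 1998 — is 8 July 2000.
Because the automatic bankruptcy stay ran from 26 May 1998 to 13 March 1999, the deadline is extended by 291 days to 25 April 2001.
Nothing else in the chronology tolls or restarts the period.
Filing on 17 April 2001 beat the 25 April 2001 deadline — the action is timely.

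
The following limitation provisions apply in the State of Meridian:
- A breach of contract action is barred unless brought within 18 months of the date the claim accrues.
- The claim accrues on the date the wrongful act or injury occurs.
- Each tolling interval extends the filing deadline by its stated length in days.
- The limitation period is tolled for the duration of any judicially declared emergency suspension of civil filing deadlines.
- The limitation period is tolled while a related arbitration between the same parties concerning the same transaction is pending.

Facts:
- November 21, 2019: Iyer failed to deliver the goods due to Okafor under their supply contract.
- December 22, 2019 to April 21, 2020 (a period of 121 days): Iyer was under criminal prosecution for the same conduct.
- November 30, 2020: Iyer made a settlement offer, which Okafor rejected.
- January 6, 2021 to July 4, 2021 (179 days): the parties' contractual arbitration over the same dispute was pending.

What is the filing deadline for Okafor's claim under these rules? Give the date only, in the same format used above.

November 16, 2021

The limitation period began to run on November 21, 2019.
The untolled deadline — 18 months after November 21, 2019 — is May 21, 2021.
The period was tolled for 179 days by the pending related arbitration (January 6, 2021 to July 4, 2021), pushing the deadline to November 16, 2021.
The pending criminal prosecution from December 22, 2019 to April 21, 2020 does not toll the period, because no stated rule makes a criminal prosecution a tolling event.
Nothing else in the chronology tolls or restarts the period.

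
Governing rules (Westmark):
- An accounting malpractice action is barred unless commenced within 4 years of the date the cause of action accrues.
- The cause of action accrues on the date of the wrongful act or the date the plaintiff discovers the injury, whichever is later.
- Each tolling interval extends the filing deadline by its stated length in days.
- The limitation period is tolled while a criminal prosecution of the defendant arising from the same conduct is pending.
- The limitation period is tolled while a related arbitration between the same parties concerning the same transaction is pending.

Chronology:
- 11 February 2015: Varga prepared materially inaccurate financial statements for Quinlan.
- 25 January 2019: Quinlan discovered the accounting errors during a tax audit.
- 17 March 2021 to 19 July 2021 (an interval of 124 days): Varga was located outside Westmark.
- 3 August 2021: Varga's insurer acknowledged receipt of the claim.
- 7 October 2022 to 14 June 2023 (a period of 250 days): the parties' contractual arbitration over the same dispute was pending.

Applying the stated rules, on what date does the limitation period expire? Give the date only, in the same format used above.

The claim accrued on 25 January 2019 — the later of the 11 February 2015 act and the 25 January 2019 discovery.
4 years from 25 January 2019 is 25 January 2023.
The pending related arbitration from 7 October 2022 to 14 June 2023 tolled the period for 250 days, extending the deadline to 2 October 2023.
Although the defendant's absence ran from 17 March 2021 to 19 July 2021, the stated rules do not make that a tolling event, so it is disregarded.
The other events in the timeline have no effect on the limitation period under the stated rules.

2 October 2023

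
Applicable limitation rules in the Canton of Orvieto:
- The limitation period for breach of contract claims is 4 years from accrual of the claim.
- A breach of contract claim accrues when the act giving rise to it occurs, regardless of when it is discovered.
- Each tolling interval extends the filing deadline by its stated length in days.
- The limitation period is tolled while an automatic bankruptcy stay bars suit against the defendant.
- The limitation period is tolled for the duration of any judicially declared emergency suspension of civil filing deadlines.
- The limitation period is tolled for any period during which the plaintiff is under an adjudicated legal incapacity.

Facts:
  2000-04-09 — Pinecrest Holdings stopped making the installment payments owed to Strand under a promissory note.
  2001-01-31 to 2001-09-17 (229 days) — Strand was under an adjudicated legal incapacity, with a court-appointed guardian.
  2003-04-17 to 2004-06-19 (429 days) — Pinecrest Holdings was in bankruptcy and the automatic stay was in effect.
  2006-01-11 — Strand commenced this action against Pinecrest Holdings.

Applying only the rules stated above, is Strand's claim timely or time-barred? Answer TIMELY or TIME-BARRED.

TIMELY

The claim accrued on 2000-04-09, the date of the act.
Adding the 4 years base period to 2000-04-09 gives a deadline of 2004-04-09, before any tolling.
The period was tolled for 229 days by the plaintiff's legal incapacity (2001-01-31 to 2001-09-17), pushing the deadline to 2004-11-24.
The automatic bankruptcy stay from 2003-04-17 to 2004-06-19 tolled the period for 429 days, extending the deadline to 2006-01-27.
The 2006-01-11 filing precedes the 2006-01-27 deadline; the claim is timely.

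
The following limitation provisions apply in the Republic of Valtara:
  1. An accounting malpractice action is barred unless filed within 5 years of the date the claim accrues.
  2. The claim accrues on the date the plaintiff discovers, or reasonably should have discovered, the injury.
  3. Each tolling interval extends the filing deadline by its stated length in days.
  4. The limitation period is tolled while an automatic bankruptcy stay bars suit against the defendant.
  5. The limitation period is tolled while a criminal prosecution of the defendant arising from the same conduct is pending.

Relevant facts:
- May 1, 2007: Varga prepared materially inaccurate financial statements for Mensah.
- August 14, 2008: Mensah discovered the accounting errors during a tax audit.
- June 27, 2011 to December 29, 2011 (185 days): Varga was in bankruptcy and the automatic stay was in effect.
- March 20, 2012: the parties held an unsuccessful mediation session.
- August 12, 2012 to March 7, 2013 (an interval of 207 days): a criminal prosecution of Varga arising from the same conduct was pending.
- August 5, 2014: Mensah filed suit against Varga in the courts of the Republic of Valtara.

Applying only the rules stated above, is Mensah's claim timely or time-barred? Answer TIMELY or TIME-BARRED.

TIMELY

The claim did not accrue until Mensah discovered the injury on August 14, 2008; the May 1, 2007 act date does not start the clock under the stated rule.
The untolled deadline — 5 years after August 14, 2008 — is August 14, 2013.
The automatic bankruptcy stay from June 27, 2011 to December 29, 2011 tolled the period for 185 days, extending the deadline to February 15, 2014.
The period was tolled for 207 days by the pending criminal prosecution (August 12, 2012 to March 7, 2013), pushing the deadline to September 10, 2014.
Nothing else in the chronology tolls or restarts the period.
Mensah filed on August 5, 2014, before the September 10, 2014 deadline, so the action is timely.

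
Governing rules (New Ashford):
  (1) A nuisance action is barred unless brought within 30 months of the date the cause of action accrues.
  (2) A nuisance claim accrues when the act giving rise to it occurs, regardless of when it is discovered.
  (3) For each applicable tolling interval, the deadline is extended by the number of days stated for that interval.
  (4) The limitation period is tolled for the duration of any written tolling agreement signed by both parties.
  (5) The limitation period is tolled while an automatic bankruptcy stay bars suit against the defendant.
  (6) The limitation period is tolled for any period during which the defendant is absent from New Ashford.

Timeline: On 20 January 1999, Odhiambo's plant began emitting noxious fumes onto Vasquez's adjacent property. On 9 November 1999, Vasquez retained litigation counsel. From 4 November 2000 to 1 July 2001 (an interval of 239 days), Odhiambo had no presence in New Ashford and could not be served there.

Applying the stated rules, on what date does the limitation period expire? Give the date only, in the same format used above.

16 March 2002

The claim accrued on 20 January 1999, when the wrongful act occurred.
30 months from 20 January 1999 is 20 July 2001.
The defendant's absence from the jurisdiction from 4 November 2000 to 1 July 2001 tolled the period for 239 days, extending the deadline to 16 March 2002.
The other events in the timeline have no effect on the limitation period under the stated rules.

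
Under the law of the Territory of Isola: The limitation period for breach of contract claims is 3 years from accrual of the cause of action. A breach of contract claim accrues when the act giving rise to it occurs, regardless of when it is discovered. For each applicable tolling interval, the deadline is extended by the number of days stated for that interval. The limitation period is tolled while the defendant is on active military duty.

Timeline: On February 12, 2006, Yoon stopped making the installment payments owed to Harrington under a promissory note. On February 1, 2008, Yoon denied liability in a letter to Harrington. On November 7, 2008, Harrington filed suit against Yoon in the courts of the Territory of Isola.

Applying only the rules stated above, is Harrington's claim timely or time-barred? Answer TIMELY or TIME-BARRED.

The claim accrued on February 12, 2006, when the wrongful act occurred.
Adding the 3 years base period to February 12, 2006 gives a deadline of February 12, 2009, before any tolling.
Nothing else in the chronology tolls or restarts the period.
Harrington filed on November 7, 2008, before the February 12, 2009 deadline, so the action is timely.

TIMELY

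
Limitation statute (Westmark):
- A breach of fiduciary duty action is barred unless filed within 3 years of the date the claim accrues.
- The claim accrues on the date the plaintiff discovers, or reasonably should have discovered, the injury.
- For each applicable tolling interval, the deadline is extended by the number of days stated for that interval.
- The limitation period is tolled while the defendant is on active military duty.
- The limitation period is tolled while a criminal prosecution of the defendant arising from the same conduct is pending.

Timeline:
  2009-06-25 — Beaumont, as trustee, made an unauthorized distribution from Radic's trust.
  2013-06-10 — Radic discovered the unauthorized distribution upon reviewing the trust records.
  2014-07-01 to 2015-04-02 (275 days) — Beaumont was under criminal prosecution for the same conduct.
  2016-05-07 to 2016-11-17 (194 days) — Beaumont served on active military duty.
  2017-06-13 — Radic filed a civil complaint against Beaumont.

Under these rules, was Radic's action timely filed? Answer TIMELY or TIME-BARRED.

TIMELY

Under the discovery rule, the claim accrued on 2013-06-10, when Radic discovered the injury — not on the 2009-06-25 date of the underlying act.
3 years from 2013-06-10 is 2016-06-10.
The period was tolled for 275 days by the pending criminal prosecution (2014-07-01 to 2015-04-02), pushing the deadline to 2017-03-12.
The period was tolled for 194 days by the defendant's active military service (2016-05-07 to 2016-11-17), pushing the deadline to 2017-09-22.
Radic filed on 2017-06-13, before the 2017-09-22 deadline, so the action is timely.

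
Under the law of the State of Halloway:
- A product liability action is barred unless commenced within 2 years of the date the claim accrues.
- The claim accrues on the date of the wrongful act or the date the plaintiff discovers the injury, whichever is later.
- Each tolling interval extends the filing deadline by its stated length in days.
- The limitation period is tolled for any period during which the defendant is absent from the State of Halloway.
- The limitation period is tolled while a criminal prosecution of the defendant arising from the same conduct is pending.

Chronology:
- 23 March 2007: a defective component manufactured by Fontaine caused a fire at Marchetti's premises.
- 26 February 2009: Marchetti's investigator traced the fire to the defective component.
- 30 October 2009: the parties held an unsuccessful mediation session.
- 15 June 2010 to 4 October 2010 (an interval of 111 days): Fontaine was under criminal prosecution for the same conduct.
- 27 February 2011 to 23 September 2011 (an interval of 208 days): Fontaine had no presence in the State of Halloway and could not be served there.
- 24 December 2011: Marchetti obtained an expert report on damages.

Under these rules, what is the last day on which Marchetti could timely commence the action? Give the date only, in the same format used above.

11 January 2012

The claim accrued on 26 February 2009 — the later of the 23 March 2007 act and the 26 February 2009 discovery.
2 years from 26 February 2009 is 26 February 2011.
Because the pending criminal prosecution ran from 15 June 2010 to 4 October 2010, the deadline is extended by 111 days to 17 June 2011.
The period was tolled for 208 days by the defendant's absence from the jurisdiction (27 February 2011 to 23 September 2011), pushing the deadline to 11 January 2012.
The other events in the timeline have no effect on the limitation period under the stated rules.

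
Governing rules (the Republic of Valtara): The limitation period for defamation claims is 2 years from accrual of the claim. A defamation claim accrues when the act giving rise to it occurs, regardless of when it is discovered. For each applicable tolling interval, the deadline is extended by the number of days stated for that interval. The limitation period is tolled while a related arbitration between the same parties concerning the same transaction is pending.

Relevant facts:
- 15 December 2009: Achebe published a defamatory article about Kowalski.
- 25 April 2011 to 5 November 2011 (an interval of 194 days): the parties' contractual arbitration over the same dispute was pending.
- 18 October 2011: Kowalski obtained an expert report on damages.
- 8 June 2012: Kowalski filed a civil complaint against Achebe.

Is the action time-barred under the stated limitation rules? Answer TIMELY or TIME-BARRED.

The limitation period began to run on 15 December 2009.
2 years from 15 December 2009 is 15 December 2011.
Because the pending related arbitration ran from 25 April 2011 to 5 November 2011, the deadline is extended by 194 days to 26 June 2012.
The other events in the timeline have no effect on the limitation period under the stated rules.
The 8 June 2012 filing precedes the 26 June 2012 deadline; the claim is timely.

TIMELY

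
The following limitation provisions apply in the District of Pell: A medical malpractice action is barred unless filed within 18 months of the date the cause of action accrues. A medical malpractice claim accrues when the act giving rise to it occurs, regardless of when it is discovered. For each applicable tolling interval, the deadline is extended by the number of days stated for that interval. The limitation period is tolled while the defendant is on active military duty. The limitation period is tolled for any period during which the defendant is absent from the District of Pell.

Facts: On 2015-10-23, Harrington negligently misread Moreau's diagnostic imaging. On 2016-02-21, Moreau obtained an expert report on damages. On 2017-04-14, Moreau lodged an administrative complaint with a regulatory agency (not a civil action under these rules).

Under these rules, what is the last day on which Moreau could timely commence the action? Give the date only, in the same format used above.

2017-04-23

The limitation period began to run on 2015-10-23.
Adding the 18 months base period to 2015-10-23 gives a deadline of 2017-04-23, before any tolling.
None of the other events listed affects the running of the period under the stated rules.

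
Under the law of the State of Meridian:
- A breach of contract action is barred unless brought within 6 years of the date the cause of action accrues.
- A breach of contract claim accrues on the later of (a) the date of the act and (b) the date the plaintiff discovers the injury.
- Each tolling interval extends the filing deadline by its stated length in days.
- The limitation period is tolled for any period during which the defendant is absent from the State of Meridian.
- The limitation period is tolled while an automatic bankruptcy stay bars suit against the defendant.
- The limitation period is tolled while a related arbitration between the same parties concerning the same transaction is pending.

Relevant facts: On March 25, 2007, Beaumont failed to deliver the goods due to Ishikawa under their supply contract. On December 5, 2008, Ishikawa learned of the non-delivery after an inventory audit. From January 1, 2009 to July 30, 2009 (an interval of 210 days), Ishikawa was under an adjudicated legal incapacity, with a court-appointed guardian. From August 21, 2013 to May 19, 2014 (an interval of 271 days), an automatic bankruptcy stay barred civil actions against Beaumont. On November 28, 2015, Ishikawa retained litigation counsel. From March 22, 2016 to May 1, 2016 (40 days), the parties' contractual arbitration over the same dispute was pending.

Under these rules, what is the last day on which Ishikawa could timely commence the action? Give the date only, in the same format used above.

Taking the later of the act (March 25, 2007) and discovery (December 5, 2008), the claim accrued on December 5, 2008.
The untolled deadline — 6 years after December 5, 2008 — is December 5, 2014.
The automatic bankruptcy stay from August 21, 2013 to May 19, 2014 tolled the period for 271 days, extending the deadline to September 2, 2015.
The pending related arbitration from March 22, 2016 to May 1, 2016 began after the period had already run on September 2, 2015, so it has no tolling effect.
No stated provision tolls the period for the plaintiff's incapacity, so the interval from January 1, 2009 to July 30, 2009 has no effect on the deadline.
Nothing else in the chronology tolls or restarts the period.

September 2, 2015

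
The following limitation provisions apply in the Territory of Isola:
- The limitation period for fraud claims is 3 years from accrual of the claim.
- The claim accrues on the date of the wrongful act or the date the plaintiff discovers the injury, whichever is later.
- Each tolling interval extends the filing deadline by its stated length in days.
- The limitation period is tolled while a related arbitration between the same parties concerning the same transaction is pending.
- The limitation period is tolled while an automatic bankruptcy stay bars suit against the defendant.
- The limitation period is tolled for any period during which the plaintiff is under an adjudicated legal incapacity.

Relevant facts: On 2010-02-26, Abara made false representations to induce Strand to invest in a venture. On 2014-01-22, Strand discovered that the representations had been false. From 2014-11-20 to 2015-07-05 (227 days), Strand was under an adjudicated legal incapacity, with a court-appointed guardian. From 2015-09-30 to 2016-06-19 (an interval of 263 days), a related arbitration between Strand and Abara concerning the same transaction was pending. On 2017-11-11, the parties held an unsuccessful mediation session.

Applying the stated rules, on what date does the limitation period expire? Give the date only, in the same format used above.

2018-05-27

The claim accrued on 2014-01-22 — the later of the 2010-02-26 act and the 2014-01-22 discovery.
The untolled deadline — 3 years after 2014-01-22 — is 2017-01-22.
The plaintiff's legal incapacity from 2014-11-20 to 2015-07-05 tolled the period for 227 days, extending the deadline to 2017-09-06.
The pending related arbitration from 2015-09-30 to 2016-06-19 tolled the period for 263 days, extending the deadline to 2018-05-27.
The other events in the timeline have no effect on the limitation period under the stated rules.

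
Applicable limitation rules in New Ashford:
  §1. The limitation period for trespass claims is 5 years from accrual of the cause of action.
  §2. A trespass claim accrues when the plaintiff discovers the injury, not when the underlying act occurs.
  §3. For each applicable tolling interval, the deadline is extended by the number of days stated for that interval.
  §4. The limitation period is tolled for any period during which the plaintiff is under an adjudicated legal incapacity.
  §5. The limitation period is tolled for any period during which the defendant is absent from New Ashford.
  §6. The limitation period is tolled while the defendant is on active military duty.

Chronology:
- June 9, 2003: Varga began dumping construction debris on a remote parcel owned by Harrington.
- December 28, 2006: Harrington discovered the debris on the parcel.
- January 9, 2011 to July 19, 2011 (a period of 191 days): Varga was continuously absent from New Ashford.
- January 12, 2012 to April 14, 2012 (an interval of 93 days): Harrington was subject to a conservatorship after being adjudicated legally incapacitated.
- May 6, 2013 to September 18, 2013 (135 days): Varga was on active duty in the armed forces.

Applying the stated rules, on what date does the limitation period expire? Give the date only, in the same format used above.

The claim did not accrue until Harrington discovered the injury on December 28, 2006; the June 9, 2003 act date does not start the clock under the stated rule.
The untolled deadline — 5 years after December 28, 2006 — is December 28, 2011.
Because the defendant's absence from the jurisdiction ran from January 9, 2011 to July 19, 2011, the deadline is extended by 191 days to July 6, 2012.
The period was tolled for 93 days by the plaintiff's legal incapacity (January 12, 2012 to April 14, 2012), pushing the deadline to October 7, 2012.
The defendant's active military service starting May 6, 2013 came too late — the period had run on October 7, 2012 — and so does not extend the deadline.

October 7, 2012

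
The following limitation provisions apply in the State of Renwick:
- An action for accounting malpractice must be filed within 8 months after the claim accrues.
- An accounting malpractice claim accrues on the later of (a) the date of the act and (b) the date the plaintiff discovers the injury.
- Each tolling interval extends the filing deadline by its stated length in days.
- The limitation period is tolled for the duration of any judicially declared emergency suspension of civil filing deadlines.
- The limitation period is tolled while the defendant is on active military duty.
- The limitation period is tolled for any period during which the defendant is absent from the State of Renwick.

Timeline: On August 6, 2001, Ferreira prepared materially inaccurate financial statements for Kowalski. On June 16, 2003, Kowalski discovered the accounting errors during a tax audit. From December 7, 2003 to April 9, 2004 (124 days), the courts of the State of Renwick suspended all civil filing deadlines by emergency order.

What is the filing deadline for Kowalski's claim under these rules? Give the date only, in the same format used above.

The claim accrued on June 16, 2003 — the later of the August 6, 2001 act and the June 16, 2003 discovery.
The untolled deadline — 8 months after June 16, 2003 — is February 16, 2004.
The emergency suspension of filing deadlines from December 7, 2003 to April 9, 2004 tolled the period for 124 days, extending the deadline to June 19, 2004.

June 19, 2004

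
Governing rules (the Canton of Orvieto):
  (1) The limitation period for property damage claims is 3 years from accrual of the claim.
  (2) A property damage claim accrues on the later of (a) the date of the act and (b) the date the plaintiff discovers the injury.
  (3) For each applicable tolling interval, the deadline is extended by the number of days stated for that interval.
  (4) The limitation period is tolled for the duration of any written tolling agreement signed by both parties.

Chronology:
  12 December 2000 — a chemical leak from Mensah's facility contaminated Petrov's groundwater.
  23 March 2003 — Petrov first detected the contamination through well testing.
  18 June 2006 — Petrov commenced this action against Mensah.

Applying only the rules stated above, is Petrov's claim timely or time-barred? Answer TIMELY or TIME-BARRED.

The claim accrued on 23 March 2003 — the later of the 12 December 2000 act and the 23 March 2003 discovery.
3 years from 23 March 2003 is 23 March 2006.
Petrov filed on 18 June 2006, after the 23 March 2006 deadline, so the action is time-barred.

TIME-BARRED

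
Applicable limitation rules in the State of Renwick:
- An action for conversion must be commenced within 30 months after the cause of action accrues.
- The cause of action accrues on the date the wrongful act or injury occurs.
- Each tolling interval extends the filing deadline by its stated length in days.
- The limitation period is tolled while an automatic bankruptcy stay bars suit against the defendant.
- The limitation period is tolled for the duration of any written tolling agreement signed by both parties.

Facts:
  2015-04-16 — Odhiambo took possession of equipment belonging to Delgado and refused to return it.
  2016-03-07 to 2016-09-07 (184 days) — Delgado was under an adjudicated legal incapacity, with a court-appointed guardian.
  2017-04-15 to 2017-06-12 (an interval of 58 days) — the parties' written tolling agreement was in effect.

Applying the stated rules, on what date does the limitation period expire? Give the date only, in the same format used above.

The claim accrued on 2015-04-16, when the wrongful act occurred.
The untolled deadline — 30 months after 2015-04-16 — is 2017-10-16.
Because the written tolling agreement ran from 2017-04-15 to 2017-06-12, the deadline is extended by 58 days to 2017-12-13.
Although the plaintiff's incapacity ran from 2016-03-07 to 2016-09-07, the stated rules do not make that a tolling event, so it is disregarded.

2017-12-13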